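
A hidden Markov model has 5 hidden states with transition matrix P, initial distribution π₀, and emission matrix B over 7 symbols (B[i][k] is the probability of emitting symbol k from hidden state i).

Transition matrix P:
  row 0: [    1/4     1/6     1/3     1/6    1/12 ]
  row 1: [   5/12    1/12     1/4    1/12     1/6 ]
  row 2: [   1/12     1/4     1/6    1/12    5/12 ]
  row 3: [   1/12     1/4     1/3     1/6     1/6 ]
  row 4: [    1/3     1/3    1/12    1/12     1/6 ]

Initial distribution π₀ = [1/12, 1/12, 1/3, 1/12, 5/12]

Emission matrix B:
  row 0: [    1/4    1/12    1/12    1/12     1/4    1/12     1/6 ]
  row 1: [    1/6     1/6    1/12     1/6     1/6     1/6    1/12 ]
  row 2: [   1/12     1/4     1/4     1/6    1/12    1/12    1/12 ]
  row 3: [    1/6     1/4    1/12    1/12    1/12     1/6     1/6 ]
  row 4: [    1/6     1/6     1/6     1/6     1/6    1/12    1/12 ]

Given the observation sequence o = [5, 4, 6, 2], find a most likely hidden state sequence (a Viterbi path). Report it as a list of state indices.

path = [4, 1, 0, 2]

t=0: δ = [6.944e-03, 1.389e-02, 2.778e-02, 1.389e-02, 3.472e-02]  (obs o_0=5)
t=1: δ = [2.894e-03, 1.929e-03, 3.858e-04, 2.411e-04, 1.929e-03]  ψ = [4, 4, 2, 4, 2]  (obs o_1=4)
t=2: δ = [1.340e-04, 5.358e-05, 8.038e-05, 8.038e-05, 2.679e-05]  ψ = [1, 4, 0, 0, 1]  (obs o_2=6)
t=3: δ = [2.791e-06, 1.861e-06, 1.116e-05, 1.861e-06, 5.582e-06]  ψ = [0, 0, 0, 0, 2]  (obs o_3=2)
backtrack: best end state = 2; path = [4, 1, 0, 2]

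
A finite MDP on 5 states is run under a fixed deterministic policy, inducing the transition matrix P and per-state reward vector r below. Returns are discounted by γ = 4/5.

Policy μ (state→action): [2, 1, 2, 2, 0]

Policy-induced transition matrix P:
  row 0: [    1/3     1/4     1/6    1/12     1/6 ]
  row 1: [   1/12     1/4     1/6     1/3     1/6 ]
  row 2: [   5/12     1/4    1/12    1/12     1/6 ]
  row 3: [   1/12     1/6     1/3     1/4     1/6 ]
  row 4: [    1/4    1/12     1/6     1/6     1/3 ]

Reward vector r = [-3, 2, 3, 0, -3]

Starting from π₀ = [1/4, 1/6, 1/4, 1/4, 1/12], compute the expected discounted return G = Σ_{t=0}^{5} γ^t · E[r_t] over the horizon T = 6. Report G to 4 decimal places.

G = -0.8094

t=0: π = [0.2500, 0.1667, 0.2500, 0.2500, 0.0833], E[r] = 0.0833, γ^t·E[r] = 0.083333, running G = 0.083333
t=1: π = [0.2431, 0.2153, 0.1875, 0.1736, 0.1806], E[r] = -0.2778, γ^t·E[r] = -0.222222, running G = -0.138889
t=2: π = [0.2367, 0.2054, 0.1800, 0.1811, 0.1968], E[r] = -0.3495, γ^t·E[r] = -0.223704, running G = -0.362593
t=3: π = [0.2353, 0.2021, 0.1819, 0.1813, 0.1995], E[r] = -0.3545, γ^t·E[r] = -0.181481, running G = -0.544074
t=4: π = [0.2360, 0.2017, 0.1817, 0.1807, 0.1999], E[r] = -0.3593, γ^t·E[r] = -0.147174, running G = -0.691248
t=5: π = [0.2362, 0.2016, 0.1816, 0.1805, 0.2000], E[r] = -0.3605, γ^t·E[r] = -0.118124, running G = -0.809371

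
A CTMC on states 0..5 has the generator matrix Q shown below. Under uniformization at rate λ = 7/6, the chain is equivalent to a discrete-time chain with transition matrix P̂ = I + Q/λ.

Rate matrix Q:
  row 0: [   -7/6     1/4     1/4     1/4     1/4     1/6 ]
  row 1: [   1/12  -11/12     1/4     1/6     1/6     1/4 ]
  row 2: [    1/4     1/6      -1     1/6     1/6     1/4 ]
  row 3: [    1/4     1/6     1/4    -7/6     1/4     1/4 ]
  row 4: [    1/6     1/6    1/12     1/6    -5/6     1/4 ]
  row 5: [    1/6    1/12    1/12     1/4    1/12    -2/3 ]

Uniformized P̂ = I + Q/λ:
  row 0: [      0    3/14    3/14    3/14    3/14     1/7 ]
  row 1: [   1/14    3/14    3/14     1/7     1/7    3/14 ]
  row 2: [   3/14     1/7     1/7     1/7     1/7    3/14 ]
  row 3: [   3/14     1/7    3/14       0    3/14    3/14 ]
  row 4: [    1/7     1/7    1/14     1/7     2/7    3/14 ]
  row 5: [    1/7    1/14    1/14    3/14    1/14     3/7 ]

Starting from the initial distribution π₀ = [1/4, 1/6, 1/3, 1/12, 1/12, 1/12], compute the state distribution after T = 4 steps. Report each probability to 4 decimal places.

π = [0.1343, 0.1443, 0.1429, 0.1495, 0.1689, 0.2601]

t=0: π = [0.2500, 0.1667, 0.3333, 0.0833, 0.0833, 0.0833]
t=1: π = [0.1250, 0.1667, 0.1667, 0.1548, 0.1726, 0.2143]
t=2: π = [0.1361, 0.1484, 0.1471, 0.1450, 0.1722, 0.2513]
t=3: π = [0.1337, 0.1452, 0.1433, 0.1498, 0.1696, 0.2584]
t=4: π = [0.1343, 0.1443, 0.1429, 0.1495, 0.1689, 0.2601]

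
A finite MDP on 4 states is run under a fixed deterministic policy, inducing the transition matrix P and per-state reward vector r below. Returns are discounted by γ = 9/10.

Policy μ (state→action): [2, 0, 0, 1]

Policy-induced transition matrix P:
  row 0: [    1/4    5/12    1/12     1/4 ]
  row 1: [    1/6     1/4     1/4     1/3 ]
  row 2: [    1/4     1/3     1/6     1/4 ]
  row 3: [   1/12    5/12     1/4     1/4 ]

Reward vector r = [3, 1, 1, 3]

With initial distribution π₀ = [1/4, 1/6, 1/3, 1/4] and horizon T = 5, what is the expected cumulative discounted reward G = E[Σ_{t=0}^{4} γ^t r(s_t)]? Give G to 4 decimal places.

t=0: π = [0.2500, 0.1667, 0.3333, 0.2500], E[r] = 2.0000, γ^t·E[r] = 2.000000, running G = 2.000000
t=1: π = [0.1944, 0.3611, 0.1806, 0.2639], E[r] = 1.9167, γ^t·E[r] = 1.725000, running G = 3.725000
t=2: π = [0.1759, 0.3414, 0.2025, 0.2801], E[r] = 1.9120, γ^t·E[r] = 1.548750, running G = 5.273750
t=3: π = [0.1749, 0.3429, 0.2038, 0.2785], E[r] = 1.9066, γ^t·E[r] = 1.389938, running G = 6.663688
t=4: π = [0.1750, 0.3425, 0.2039, 0.2786], E[r] = 1.9072, γ^t·E[r] = 1.251302, running G = 7.914990

G = 7.9150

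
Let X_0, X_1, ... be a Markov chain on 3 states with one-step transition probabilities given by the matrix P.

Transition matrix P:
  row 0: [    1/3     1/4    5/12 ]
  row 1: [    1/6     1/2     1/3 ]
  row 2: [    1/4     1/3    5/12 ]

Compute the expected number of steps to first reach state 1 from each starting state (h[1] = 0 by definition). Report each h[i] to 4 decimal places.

First-step conditioning: h[1] = 0; for i ≠ 1, h[i] = 1 + Σ_k P[i][k]·h[k].
  h[0] = 1 + 1/3·h[0] + 5/12·h[2]
  h[2] = 1 + 1/4·h[0] + 5/12·h[2]
Solving the 2×2 linear system over states ≠ 1 gives exactly h = [144/41, 0, 132/41] (h[1] = 0 is the target).

h = [3.5122, 0.0000, 3.2195]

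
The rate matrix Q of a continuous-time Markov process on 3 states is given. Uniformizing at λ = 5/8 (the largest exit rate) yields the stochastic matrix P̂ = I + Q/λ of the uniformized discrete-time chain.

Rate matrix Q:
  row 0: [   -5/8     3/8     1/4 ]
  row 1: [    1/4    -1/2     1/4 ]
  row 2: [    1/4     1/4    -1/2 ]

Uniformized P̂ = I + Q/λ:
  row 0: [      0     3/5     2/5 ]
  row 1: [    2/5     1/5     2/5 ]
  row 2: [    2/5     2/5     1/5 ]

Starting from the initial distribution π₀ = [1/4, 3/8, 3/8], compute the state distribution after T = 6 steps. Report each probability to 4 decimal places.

t=0: π = [0.2500, 0.3750, 0.3750]
t=1: π = [0.3000, 0.3750, 0.3250]
t=2: π = [0.2800, 0.3850, 0.3350]
t=3: π = [0.2880, 0.3790, 0.3330]
t=4: π = [0.2848, 0.3818, 0.3334]
t=5: π = [0.2861, 0.3806, 0.3333]
t=6: π = [0.2856, 0.3811, 0.3333]

π = [0.2856, 0.3811, 0.3333]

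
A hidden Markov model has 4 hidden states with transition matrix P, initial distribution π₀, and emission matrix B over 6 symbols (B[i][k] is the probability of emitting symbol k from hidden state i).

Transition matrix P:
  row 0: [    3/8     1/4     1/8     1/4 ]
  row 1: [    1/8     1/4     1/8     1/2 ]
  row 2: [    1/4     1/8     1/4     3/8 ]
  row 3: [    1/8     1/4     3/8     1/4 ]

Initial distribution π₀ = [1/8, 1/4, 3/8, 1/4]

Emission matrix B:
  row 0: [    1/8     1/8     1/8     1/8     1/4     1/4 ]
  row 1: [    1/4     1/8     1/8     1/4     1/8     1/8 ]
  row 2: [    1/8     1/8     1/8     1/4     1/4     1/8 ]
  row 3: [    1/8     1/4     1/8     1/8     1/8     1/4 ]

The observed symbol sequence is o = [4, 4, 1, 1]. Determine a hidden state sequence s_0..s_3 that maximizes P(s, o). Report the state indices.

path = [2, 2, 3, 3]

t=0: δ = [3.125e-02, 3.125e-02, 9.375e-02, 3.125e-02]  (obs o_0=4)
t=1: δ = [5.859e-03, 1.465e-03, 5.859e-03, 4.395e-03]  ψ = [2, 2, 2, 2]  (obs o_1=4)
t=2: δ = [2.747e-04, 1.831e-04, 2.060e-04, 5.493e-04]  ψ = [0, 0, 3, 2]  (obs o_2=1)
t=3: δ = [1.287e-05, 1.717e-05, 2.575e-05, 3.433e-05]  ψ = [0, 3, 3, 3]  (obs o_3=1)
backtrack: best end state = 3; path = [2, 2, 3, 3]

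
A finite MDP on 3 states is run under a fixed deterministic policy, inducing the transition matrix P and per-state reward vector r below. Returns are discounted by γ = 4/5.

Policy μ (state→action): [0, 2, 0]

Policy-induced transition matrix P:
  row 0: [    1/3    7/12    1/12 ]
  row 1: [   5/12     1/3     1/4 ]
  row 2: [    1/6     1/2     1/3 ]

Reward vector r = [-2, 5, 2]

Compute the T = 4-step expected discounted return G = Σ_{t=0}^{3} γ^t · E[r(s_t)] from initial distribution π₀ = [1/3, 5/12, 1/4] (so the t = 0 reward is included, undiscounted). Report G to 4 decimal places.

t=0: π = [0.3333, 0.4167, 0.2500], E[r] = 1.9167, γ^t·E[r] = 1.916667, running G = 1.916667
t=1: π = [0.3264, 0.4583, 0.2153], E[r] = 2.0694, γ^t·E[r] = 1.655556, running G = 3.572222
t=2: π = [0.3356, 0.4508, 0.2135], E[r] = 2.0098, γ^t·E[r] = 1.286296, running G = 4.858519
t=3: π = [0.3353, 0.4528, 0.2119], E[r] = 2.0173, γ^t·E[r] = 1.032840, running G = 5.891358

G = 5.8914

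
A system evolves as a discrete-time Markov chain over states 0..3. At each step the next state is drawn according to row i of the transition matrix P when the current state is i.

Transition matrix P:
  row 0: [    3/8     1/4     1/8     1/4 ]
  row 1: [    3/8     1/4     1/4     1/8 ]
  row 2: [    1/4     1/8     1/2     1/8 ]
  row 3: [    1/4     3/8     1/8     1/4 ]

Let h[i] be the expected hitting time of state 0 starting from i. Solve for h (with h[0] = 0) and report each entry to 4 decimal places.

h = [0.0000, 3.1402, 3.6636, 3.5140]

First-step conditioning: h[0] = 0; for i ≠ 0, h[i] = 1 + Σ_k P[i][k]·h[k].
  h[1] = 1 + 1/4·h[1] + 1/4·h[2] + 1/8·h[3]
  h[2] = 1 + 1/8·h[1] + 1/2·h[2] + 1/8·h[3]
  h[3] = 1 + 3/8·h[1] + 1/8·h[2] + 1/4·h[3]
Solving the 3×3 linear system over states ≠ 0 gives exactly h = [0, 336/107, 392/107, 376/107] (h[0] = 0 is the target).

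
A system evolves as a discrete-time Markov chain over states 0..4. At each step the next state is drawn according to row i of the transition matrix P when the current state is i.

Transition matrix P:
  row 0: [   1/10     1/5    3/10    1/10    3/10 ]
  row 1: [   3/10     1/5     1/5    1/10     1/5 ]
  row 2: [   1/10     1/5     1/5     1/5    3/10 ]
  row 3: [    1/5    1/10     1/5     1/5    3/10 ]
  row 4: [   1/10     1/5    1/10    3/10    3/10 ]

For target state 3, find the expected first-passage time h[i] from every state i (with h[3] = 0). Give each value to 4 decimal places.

h = [5.6701, 5.8247, 5.1546, 0.0000, 4.6392]

First-step conditioning: h[3] = 0; for i ≠ 3, h[i] = 1 + Σ_k P[i][k]·h[k].
  h[0] = 1 + 1/10·h[0] + 1/5·h[1] + 3/10·h[2] + 3/10·h[4]
  h[1] = 1 + 3/10·h[0] + 1/5·h[1] + 1/5·h[2] + 1/5·h[4]
  h[2] = 1 + 1/10·h[0] + 1/5·h[1] + 1/5·h[2] + 3/10·h[4]
  h[4] = 1 + 1/10·h[0] + 1/5·h[1] + 1/10·h[2] + 3/10·h[4]
Solving the 4×4 linear system over states ≠ 3 gives exactly h = [550/97, 565/97, 500/97, 0, 450/97] (h[3] = 0 is the target).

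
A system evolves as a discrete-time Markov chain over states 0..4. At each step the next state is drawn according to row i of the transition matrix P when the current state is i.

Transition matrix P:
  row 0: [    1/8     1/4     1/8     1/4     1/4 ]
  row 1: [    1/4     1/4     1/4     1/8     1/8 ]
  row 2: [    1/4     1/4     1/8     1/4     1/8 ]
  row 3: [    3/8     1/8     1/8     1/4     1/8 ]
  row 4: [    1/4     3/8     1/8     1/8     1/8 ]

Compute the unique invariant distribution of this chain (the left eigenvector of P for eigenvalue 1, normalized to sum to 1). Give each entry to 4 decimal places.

Balance equations π_j = Σ_i π_i·P[i][j]:
  π_0 = 1/8·π_0 + 1/4·π_1 + 1/4·π_2 + 3/8·π_3 + 1/4·π_4
  π_1 = 1/4·π_0 + 1/4·π_1 + 1/4·π_2 + 1/8·π_3 + 3/8·π_4
  π_2 = 1/8·π_0 + 1/4·π_1 + 1/8·π_2 + 1/8·π_3 + 1/8·π_4
  π_3 = 1/4·π_0 + 1/8·π_1 + 1/4·π_2 + 1/4·π_3 + 1/8·π_4
  normalize: π_0 + π_1 + π_2 + π_3 + π_4 = 1
Solving the linear system gives exactly π = [11/45, 11/45, 7/45, 1/5, 7/45].

π = [0.2444, 0.2444, 0.1556, 0.2000, 0.1556]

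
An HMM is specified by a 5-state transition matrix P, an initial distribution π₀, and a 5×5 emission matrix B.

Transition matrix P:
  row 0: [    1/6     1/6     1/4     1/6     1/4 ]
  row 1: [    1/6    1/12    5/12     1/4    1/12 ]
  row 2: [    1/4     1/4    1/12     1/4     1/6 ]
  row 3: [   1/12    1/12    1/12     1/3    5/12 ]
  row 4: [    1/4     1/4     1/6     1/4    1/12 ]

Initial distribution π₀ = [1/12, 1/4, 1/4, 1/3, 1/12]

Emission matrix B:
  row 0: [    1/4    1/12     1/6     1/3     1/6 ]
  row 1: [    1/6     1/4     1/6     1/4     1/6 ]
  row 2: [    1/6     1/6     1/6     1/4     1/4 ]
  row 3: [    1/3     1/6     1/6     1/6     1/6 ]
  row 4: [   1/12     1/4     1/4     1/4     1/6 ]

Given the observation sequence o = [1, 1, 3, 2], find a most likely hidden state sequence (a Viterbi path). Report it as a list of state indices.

path = [3, 4, 0, 4]

t=0: δ = [6.944e-03, 6.250e-02, 4.167e-02, 5.556e-02, 2.083e-02]  (obs o_0=1)
t=1: δ = [8.681e-04, 2.604e-03, 4.340e-03, 3.086e-03, 5.787e-03]  ψ = [1, 2, 1, 3, 3]  (obs o_1=1)
t=2: δ = [4.823e-04, 3.617e-04, 2.713e-04, 2.411e-04, 3.215e-04]  ψ = [4, 4, 1, 4, 3]  (obs o_2=3)
t=3: δ = [1.340e-05, 1.340e-05, 2.512e-05, 1.507e-05, 3.014e-05]  ψ = [0, 0, 1, 1, 0]  (obs o_3=2)
backtrack: best end state = 4; path = [3, 4, 0, 4]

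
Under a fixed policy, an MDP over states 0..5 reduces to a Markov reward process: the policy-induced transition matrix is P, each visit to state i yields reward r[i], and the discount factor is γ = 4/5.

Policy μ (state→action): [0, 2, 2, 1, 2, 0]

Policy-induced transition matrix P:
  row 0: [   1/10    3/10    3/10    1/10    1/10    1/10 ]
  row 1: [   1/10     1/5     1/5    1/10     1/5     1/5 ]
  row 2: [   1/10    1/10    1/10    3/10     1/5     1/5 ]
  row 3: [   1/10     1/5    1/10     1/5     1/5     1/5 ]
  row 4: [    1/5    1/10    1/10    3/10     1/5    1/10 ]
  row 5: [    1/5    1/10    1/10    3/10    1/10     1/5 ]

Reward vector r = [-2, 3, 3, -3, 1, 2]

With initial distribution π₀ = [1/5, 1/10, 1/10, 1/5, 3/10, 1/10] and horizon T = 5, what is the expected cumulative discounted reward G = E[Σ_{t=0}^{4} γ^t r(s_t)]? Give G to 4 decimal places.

G = 1.3030

t=0: π = [0.2000, 0.1000, 0.1000, 0.2000, 0.3000, 0.1000], E[r] = 0.1000, γ^t·E[r] = 0.100000, running G = 0.100000
t=1: π = [0.1400, 0.1700, 0.1500, 0.2200, 0.1700, 0.1500], E[r] = 0.4900, γ^t·E[r] = 0.392000, running G = 0.492000
t=2: π = [0.1320, 0.1670, 0.1450, 0.2160, 0.1710, 0.1690], E[r] = 0.5330, γ^t·E[r] = 0.341120, running G = 0.833120
t=3: π = [0.1340, 0.1647, 0.1431, 0.2186, 0.1699, 0.1697], E[r] = 0.5089, γ^t·E[r] = 0.260557, running G = 1.093677
t=4: π = [0.1340, 0.1651, 0.1433, 0.2184, 0.1696, 0.1696], E[r] = 0.5109, γ^t·E[r] = 0.209277, running G = 1.302954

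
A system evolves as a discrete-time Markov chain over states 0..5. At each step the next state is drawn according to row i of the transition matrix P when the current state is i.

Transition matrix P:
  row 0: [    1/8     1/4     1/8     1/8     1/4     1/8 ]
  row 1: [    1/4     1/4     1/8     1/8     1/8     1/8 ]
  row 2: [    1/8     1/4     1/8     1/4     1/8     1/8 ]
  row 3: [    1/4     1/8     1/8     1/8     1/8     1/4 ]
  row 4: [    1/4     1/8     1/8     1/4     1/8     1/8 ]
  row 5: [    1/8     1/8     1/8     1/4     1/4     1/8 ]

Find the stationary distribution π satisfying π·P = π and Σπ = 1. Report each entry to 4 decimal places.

π = [0.1919, 0.1881, 0.1250, 0.1800, 0.1674, 0.1475]

Balance equations π_j = Σ_i π_i·P[i][j]:
  π_0 = 1/8·π_0 + 1/4·π_1 + 1/8·π_2 + 1/4·π_3 + 1/4·π_4 + 1/8·π_5
  π_1 = 1/4·π_0 + 1/4·π_1 + 1/4·π_2 + 1/8·π_3 + 1/8·π_4 + 1/8·π_5
  π_2 = 1/8·π_0 + 1/8·π_1 + 1/8·π_2 + 1/8·π_3 + 1/8·π_4 + 1/8·π_5
  π_3 = 1/8·π_0 + 1/8·π_1 + 1/4·π_2 + 1/8·π_3 + 1/4·π_4 + 1/4·π_5
  π_4 = 1/4·π_0 + 1/8·π_1 + 1/8·π_2 + 1/8·π_3 + 1/8·π_4 + 1/4·π_5
  normalize: π_0 + π_1 + π_2 + π_3 + π_4 + π_5 = 1
Solving the linear system gives exactly π = [6953/36224, 6815/36224, 1/8, 815/4528, 6065/36224, 5343/36224].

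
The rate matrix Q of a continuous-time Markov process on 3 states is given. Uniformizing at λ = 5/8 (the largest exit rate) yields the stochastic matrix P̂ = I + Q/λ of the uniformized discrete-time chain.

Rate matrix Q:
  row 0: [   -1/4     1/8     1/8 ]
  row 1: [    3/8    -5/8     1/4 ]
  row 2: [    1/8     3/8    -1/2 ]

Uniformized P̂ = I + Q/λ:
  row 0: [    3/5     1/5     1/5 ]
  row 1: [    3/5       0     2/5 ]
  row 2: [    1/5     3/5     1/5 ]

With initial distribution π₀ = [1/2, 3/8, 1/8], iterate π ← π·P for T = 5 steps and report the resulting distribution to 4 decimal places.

π = [0.5009, 0.2483, 0.2508]

t=0: π = [0.5000, 0.3750, 0.1250]
t=1: π = [0.5500, 0.1750, 0.2750]
t=2: π = [0.4900, 0.2750, 0.2350]
t=3: π = [0.5060, 0.2390, 0.2550]
t=4: π = [0.4980, 0.2542, 0.2478]
t=5: π = [0.5009, 0.2483, 0.2508]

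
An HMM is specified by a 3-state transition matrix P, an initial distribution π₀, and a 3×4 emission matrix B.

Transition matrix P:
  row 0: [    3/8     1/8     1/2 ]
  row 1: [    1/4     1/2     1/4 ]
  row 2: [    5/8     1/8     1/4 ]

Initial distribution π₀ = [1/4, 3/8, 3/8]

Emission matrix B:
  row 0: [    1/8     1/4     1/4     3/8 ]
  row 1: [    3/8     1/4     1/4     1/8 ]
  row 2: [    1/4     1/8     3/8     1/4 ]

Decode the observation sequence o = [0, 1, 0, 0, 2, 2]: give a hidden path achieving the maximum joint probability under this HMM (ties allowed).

path = [1, 1, 1, 1, 1, 1]

t=0: δ = [3.125e-02, 1.406e-01, 9.375e-02]  (obs o_0=0)
t=1: δ = [1.465e-02, 1.758e-02, 4.395e-03]  ψ = [2, 1, 1]  (obs o_1=1)
t=2: δ = [6.866e-04, 3.296e-03, 1.831e-03]  ψ = [0, 1, 0]  (obs o_2=0)
t=3: δ = [1.431e-04, 6.180e-04, 2.060e-04]  ψ = [2, 1, 1]  (obs o_3=0)
t=4: δ = [3.862e-05, 7.725e-05, 5.794e-05]  ψ = [1, 1, 1]  (obs o_4=2)
t=5: δ = [9.052e-06, 9.656e-06, 7.242e-06]  ψ = [2, 1, 0]  (obs o_5=2)
backtrack: best end state = 1; path = [1, 1, 1, 1, 1, 1]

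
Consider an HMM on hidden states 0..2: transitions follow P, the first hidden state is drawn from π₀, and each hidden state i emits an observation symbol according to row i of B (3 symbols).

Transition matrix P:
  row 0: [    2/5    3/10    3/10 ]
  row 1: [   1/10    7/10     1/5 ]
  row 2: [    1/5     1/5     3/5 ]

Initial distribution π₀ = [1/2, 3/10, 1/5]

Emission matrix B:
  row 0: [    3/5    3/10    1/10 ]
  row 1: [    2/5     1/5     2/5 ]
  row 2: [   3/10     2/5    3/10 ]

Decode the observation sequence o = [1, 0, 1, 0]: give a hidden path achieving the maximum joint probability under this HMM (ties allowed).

path = [0, 0, 0, 0]

t=0: δ = [1.500e-01, 6.000e-02, 8.000e-02]  (obs o_0=1)
t=1: δ = [3.600e-02, 1.800e-02, 1.440e-02]  ψ = [0, 0, 2]  (obs o_1=0)
t=2: δ = [4.320e-03, 2.520e-03, 4.320e-03]  ψ = [0, 1, 0]  (obs o_2=1)
t=3: δ = [1.037e-03, 7.056e-04, 7.776e-04]  ψ = [0, 1, 2]  (obs o_3=0)
backtrack: best end state = 0; path = [0, 0, 0, 0]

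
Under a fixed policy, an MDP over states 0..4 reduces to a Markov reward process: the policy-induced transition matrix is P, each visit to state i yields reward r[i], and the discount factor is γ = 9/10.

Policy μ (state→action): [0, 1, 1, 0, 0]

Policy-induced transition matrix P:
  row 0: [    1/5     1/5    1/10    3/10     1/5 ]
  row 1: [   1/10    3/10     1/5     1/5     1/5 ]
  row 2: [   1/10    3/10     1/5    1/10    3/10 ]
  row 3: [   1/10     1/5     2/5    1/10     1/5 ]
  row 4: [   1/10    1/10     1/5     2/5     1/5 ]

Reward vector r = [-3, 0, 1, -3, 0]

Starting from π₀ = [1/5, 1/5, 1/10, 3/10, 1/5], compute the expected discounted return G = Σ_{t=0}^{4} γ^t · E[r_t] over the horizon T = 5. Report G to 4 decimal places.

G = -3.7139

t=0: π = [0.2000, 0.2000, 0.1000, 0.3000, 0.2000], E[r] = -1.4000, γ^t·E[r] = -1.400000, running G = -1.400000
t=1: π = [0.1200, 0.2100, 0.2400, 0.2200, 0.2100], E[r] = -0.7800, γ^t·E[r] = -0.702000, running G = -2.102000
t=2: π = [0.1120, 0.2240, 0.2320, 0.2080, 0.2240], E[r] = -0.7280, γ^t·E[r] = -0.589680, running G = -2.691680
t=3: π = [0.1112, 0.2232, 0.2304, 0.2120, 0.2232], E[r] = -0.7392, γ^t·E[r] = -0.538877, running G = -3.230557
t=4: π = [0.1111, 0.2230, 0.2313, 0.2115, 0.2230], E[r] = -0.7366, γ^t·E[r] = -0.483310, running G = -3.713866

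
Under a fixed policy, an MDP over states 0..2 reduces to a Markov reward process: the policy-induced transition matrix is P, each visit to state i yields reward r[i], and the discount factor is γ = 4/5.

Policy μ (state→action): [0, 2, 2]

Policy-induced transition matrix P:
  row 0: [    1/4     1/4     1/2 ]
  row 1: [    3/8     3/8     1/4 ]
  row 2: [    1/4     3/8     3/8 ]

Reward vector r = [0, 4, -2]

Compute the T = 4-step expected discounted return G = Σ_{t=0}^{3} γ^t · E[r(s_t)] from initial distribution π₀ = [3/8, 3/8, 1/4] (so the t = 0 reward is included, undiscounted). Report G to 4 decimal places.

G = 2.1555

t=0: π = [0.3750, 0.3750, 0.2500], E[r] = 1.0000, γ^t·E[r] = 1.000000, running G = 1.000000
t=1: π = [0.2969, 0.3281, 0.3750], E[r] = 0.5625, γ^t·E[r] = 0.450000, running G = 1.450000
t=2: π = [0.2910, 0.3379, 0.3711], E[r] = 0.6094, γ^t·E[r] = 0.390000, running G = 1.840000
t=3: π = [0.2922, 0.3386, 0.3691], E[r] = 0.6162, γ^t·E[r] = 0.315500, running G = 2.155500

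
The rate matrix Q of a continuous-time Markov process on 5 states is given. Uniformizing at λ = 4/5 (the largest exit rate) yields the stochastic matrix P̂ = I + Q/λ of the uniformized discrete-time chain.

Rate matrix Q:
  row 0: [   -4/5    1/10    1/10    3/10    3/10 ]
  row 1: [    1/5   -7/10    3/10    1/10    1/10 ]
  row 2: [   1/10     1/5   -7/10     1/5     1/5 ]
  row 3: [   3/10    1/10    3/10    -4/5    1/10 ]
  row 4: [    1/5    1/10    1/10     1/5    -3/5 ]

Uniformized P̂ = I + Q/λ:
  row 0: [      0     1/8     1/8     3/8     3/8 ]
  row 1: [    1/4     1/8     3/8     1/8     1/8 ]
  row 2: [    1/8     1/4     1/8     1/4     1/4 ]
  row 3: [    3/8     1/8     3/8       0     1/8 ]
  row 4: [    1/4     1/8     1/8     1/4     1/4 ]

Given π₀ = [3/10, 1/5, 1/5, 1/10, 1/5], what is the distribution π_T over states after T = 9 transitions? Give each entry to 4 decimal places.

t=0: π = [0.3000, 0.2000, 0.2000, 0.1000, 0.2000]
t=1: π = [0.1625, 0.1500, 0.2000, 0.2375, 0.2500]
t=2: π = [0.2141, 0.1500, 0.2219, 0.1922, 0.2219]
t=3: π = [0.1928, 0.1527, 0.2105, 0.2100, 0.2340]
t=4: π = [0.2017, 0.1513, 0.2157, 0.2025, 0.2288]
t=5: π = [0.1979, 0.1520, 0.2135, 0.2057, 0.2310]
t=6: π = [0.1995, 0.1517, 0.2144, 0.2043, 0.2300]
t=7: π = [0.1989, 0.1518, 0.2140, 0.2049, 0.2304]
t=8: π = [0.1991, 0.1518, 0.2142, 0.2047, 0.2303]
t=9: π = [0.1990, 0.1518, 0.2141, 0.2048, 0.2303]

π = [0.1990, 0.1518, 0.2141, 0.2048, 0.2303]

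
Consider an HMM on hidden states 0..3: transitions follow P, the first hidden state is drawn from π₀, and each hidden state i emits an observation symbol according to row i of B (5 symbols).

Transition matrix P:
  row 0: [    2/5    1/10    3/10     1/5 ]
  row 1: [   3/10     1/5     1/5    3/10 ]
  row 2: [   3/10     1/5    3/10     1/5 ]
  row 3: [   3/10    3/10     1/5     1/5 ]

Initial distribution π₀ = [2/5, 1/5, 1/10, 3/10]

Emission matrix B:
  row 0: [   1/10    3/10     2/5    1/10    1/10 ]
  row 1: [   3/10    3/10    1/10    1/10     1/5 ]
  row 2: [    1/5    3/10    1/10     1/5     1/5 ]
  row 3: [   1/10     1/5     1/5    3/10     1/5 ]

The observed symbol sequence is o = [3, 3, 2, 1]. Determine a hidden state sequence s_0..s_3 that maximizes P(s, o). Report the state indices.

t=0: δ = [4.000e-02, 2.000e-02, 2.000e-02, 9.000e-02]  (obs o_0=3)
t=1: δ = [2.700e-03, 2.700e-03, 3.600e-03, 5.400e-03]  ψ = [3, 3, 3, 3]  (obs o_1=3)
t=2: δ = [6.480e-04, 1.620e-04, 1.080e-04, 2.160e-04]  ψ = [3, 3, 2, 3]  (obs o_2=2)
t=3: δ = [7.776e-05, 1.944e-05, 5.832e-05, 2.592e-05]  ψ = [0, 0, 0, 0]  (obs o_3=1)
backtrack: best end state = 0; path = [3, 3, 0, 0]

path = [3, 3, 0, 0]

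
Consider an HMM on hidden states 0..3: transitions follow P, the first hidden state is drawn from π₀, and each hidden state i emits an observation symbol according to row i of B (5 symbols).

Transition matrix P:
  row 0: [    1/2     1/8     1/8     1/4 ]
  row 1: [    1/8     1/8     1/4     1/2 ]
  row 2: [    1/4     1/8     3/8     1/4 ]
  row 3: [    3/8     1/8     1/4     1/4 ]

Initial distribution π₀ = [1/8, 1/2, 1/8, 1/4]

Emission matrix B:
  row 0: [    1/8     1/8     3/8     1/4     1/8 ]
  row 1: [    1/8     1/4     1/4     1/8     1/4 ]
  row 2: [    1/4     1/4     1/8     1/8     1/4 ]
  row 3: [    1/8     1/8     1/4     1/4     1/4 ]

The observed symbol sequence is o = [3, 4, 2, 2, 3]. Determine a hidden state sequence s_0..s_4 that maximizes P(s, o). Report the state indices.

t=0: δ = [3.125e-02, 6.250e-02, 1.562e-02, 6.250e-02]  (obs o_0=3)
t=1: δ = [2.930e-03, 1.953e-03, 3.906e-03, 7.812e-03]  ψ = [3, 1, 1, 1]  (obs o_1=4)
t=2: δ = [1.099e-03, 2.441e-04, 2.441e-04, 4.883e-04]  ψ = [3, 3, 3, 3]  (obs o_2=2)
t=3: δ = [2.060e-04, 3.433e-05, 1.717e-05, 6.866e-05]  ψ = [0, 0, 0, 0]  (obs o_3=2)
t=4: δ = [2.575e-05, 3.219e-06, 3.219e-06, 1.287e-05]  ψ = [0, 0, 0, 0]  (obs o_4=3)
backtrack: best end state = 0; path = [1, 3, 0, 0, 0]

path = [1, 3, 0, 0, 0]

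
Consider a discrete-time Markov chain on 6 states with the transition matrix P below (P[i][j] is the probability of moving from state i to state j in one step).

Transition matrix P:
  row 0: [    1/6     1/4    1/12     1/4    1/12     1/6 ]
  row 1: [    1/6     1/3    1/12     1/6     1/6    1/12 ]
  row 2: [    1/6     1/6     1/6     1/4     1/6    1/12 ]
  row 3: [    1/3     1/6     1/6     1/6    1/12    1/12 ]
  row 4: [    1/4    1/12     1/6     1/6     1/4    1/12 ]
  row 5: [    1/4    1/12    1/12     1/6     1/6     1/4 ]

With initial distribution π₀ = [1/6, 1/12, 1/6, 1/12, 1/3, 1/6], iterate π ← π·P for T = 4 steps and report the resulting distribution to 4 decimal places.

t=0: π = [0.1667, 0.0833, 0.1667, 0.0833, 0.3333, 0.1667]
t=1: π = [0.2222, 0.1528, 0.1319, 0.1944, 0.1736, 0.1250]
t=2: π = [0.2240, 0.1858, 0.1250, 0.1962, 0.1464, 0.1227]
t=3: π = [0.2218, 0.1939, 0.1223, 0.1957, 0.1439, 0.1224]
t=4: π = [0.2215, 0.1953, 0.1218, 0.1953, 0.1439, 0.1222]

π = [0.2215, 0.1953, 0.1218, 0.1953, 0.1439, 0.1222]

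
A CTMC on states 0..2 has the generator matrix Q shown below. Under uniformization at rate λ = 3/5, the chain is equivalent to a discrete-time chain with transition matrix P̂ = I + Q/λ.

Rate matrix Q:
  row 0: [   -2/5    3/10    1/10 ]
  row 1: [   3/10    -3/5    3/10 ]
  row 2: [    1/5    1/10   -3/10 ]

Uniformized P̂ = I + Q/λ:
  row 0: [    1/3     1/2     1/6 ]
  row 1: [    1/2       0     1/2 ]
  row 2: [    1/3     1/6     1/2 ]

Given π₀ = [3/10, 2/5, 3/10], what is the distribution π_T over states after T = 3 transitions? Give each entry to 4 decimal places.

π = [0.3778, 0.2444, 0.3778]

t=0: π = [0.3000, 0.4000, 0.3000]
t=1: π = [0.4000, 0.2000, 0.4000]
t=2: π = [0.3667, 0.2667, 0.3667]
t=3: π = [0.3778, 0.2444, 0.3778]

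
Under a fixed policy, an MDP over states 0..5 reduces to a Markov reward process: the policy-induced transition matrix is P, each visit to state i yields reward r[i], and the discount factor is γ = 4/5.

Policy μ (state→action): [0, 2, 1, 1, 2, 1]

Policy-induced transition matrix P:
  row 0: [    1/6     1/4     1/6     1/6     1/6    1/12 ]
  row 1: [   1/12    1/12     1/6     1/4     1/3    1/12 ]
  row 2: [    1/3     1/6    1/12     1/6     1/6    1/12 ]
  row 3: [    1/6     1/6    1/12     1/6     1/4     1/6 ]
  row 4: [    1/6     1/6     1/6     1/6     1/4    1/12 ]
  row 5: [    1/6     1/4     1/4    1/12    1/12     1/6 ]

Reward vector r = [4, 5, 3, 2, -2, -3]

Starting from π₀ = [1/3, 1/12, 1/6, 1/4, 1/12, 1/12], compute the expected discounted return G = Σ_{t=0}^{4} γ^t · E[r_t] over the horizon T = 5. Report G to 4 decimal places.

t=0: π = [0.3333, 0.0833, 0.1667, 0.2500, 0.0833, 0.0833], E[r] = 2.3333, γ^t·E[r] = 2.333333, running G = 2.333333
t=1: π = [0.1875, 0.1944, 0.1389, 0.1667, 0.2014, 0.1111], E[r] = 1.7361, γ^t·E[r] = 1.388889, running G = 3.722222
t=2: π = [0.1736, 0.1753, 0.1505, 0.1736, 0.2205, 0.1065], E[r] = 1.6094, γ^t·E[r] = 1.030000, running G = 4.752222
t=3: π = [0.1771, 0.1754, 0.1485, 0.1724, 0.2199, 0.1067], E[r] = 1.6162, γ^t·E[r] = 0.827481, running G = 5.579704
t=4: π = [0.1768, 0.1757, 0.1488, 0.1724, 0.2197, 0.1066], E[r] = 1.6178, γ^t·E[r] = 0.662644, running G = 6.242347

G = 6.2423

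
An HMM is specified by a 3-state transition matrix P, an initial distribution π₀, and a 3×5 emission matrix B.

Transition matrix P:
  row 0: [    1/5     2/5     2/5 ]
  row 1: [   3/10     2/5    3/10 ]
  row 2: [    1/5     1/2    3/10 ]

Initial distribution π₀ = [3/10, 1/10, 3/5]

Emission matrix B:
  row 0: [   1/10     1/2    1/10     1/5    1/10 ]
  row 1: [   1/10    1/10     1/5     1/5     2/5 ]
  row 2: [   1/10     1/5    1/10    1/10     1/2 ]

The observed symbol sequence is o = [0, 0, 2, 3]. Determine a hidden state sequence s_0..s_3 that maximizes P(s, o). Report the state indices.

t=0: δ = [3.000e-02, 1.000e-02, 6.000e-02]  (obs o_0=0)
t=1: δ = [1.200e-03, 3.000e-03, 1.800e-03]  ψ = [2, 2, 2]  (obs o_1=0)
t=2: δ = [9.000e-05, 2.400e-04, 9.000e-05]  ψ = [1, 1, 1]  (obs o_2=2)
t=3: δ = [1.440e-05, 1.920e-05, 7.200e-06]  ψ = [1, 1, 1]  (obs o_3=3)
backtrack: best end state = 1; path = [2, 1, 1, 1]

path = [2, 1, 1, 1]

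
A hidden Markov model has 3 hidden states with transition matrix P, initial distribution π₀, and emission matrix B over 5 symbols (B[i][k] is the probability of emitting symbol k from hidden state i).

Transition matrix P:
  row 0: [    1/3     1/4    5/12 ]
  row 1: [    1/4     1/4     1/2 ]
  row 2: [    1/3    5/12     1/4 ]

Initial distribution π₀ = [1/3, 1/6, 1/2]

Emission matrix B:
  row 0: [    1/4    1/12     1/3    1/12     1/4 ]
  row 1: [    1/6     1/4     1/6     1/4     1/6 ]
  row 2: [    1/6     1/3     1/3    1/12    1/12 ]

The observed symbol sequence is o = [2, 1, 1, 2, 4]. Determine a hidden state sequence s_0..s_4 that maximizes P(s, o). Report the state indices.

t=0: δ = [1.111e-01, 2.778e-02, 1.667e-01]  (obs o_0=2)
t=1: δ = [4.630e-03, 1.736e-02, 1.543e-02]  ψ = [2, 2, 0]  (obs o_1=1)
t=2: δ = [4.287e-04, 1.608e-03, 2.894e-03]  ψ = [2, 2, 1]  (obs o_2=1)
t=3: δ = [3.215e-04, 2.009e-04, 2.679e-04]  ψ = [2, 2, 1]  (obs o_3=2)
t=4: δ = [2.679e-05, 1.861e-05, 1.116e-05]  ψ = [0, 2, 0]  (obs o_4=4)
backtrack: best end state = 0; path = [2, 1, 2, 0, 0]

path = [2, 1, 2, 0, 0]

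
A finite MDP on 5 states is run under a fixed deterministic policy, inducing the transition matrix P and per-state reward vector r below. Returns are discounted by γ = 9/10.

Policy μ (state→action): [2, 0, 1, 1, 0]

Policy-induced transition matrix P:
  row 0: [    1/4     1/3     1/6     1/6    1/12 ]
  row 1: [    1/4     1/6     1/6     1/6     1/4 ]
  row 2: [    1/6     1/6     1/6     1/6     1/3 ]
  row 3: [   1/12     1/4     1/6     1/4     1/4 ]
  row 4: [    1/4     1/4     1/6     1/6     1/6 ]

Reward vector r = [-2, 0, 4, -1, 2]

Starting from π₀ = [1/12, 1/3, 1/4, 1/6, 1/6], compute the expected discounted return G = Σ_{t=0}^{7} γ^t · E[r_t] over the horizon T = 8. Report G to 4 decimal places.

t=0: π = [0.0833, 0.3333, 0.2500, 0.1667, 0.1667], E[r] = 1.0000, γ^t·E[r] = 1.000000, running G = 1.000000
t=1: π = [0.2014, 0.2083, 0.1667, 0.1806, 0.2431], E[r] = 0.5694, γ^t·E[r] = 0.512500, running G = 1.512500
t=2: π = [0.2060, 0.2355, 0.1667, 0.1817, 0.2101], E[r] = 0.4931, γ^t·E[r] = 0.399375, running G = 1.911875
t=3: π = [0.2058, 0.2337, 0.1667, 0.1818, 0.2120], E[r] = 0.4973, γ^t·E[r] = 0.362531, running G = 2.274406
t=4: π = [0.2058, 0.2338, 0.1667, 0.1818, 0.2119], E[r] = 0.4971, γ^t·E[r] = 0.326120, running G = 2.600526
t=5: π = [0.2058, 0.2338, 0.1667, 0.1818, 0.2119], E[r] = 0.4971, γ^t·E[r] = 0.293525, running G = 2.894052
t=6: π = [0.2058, 0.2338, 0.1667, 0.1818, 0.2119], E[r] = 0.4971, γ^t·E[r] = 0.264172, running G = 3.158223
t=7: π = [0.2058, 0.2338, 0.1667, 0.1818, 0.2119], E[r] = 0.4971, γ^t·E[r] = 0.237755, running G = 3.395978

G = 3.3960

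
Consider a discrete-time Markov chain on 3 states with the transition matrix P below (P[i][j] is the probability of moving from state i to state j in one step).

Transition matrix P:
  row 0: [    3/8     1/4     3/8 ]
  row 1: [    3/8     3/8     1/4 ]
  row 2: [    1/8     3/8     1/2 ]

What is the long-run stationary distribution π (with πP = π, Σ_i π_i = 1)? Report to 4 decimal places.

Balance equations π_j = Σ_i π_i·P[i][j]:
  π_0 = 3/8·π_0 + 3/8·π_1 + 1/8·π_2
  π_1 = 1/4·π_0 + 3/8·π_1 + 3/8·π_2
  normalize: π_0 + π_1 + π_2 = 1
Solving the linear system gives exactly π = [7/25, 17/50, 19/50].

π = [0.2800, 0.3400, 0.3800]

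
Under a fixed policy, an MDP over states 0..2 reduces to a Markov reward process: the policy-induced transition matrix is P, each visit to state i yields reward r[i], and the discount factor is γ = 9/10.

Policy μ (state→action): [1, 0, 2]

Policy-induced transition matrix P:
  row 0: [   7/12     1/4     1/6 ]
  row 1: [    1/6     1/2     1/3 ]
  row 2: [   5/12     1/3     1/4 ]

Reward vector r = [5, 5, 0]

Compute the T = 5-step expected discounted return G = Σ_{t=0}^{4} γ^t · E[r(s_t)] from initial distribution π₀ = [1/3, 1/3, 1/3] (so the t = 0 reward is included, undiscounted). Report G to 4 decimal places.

t=0: π = [0.3333, 0.3333, 0.3333], E[r] = 3.3333, γ^t·E[r] = 3.333333, running G = 3.333333
t=1: π = [0.3889, 0.3611, 0.2500], E[r] = 3.7500, γ^t·E[r] = 3.375000, running G = 6.708333
t=2: π = [0.3912, 0.3611, 0.2477], E[r] = 3.7616, γ^t·E[r] = 3.046875, running G = 9.755208
t=3: π = [0.3916, 0.3609, 0.2475], E[r] = 3.7625, γ^t·E[r] = 2.742891, running G = 12.498099
t=4: π = [0.3917, 0.3609, 0.2474], E[r] = 3.7628, γ^t·E[r] = 2.468760, running G = 14.966859

G = 14.9669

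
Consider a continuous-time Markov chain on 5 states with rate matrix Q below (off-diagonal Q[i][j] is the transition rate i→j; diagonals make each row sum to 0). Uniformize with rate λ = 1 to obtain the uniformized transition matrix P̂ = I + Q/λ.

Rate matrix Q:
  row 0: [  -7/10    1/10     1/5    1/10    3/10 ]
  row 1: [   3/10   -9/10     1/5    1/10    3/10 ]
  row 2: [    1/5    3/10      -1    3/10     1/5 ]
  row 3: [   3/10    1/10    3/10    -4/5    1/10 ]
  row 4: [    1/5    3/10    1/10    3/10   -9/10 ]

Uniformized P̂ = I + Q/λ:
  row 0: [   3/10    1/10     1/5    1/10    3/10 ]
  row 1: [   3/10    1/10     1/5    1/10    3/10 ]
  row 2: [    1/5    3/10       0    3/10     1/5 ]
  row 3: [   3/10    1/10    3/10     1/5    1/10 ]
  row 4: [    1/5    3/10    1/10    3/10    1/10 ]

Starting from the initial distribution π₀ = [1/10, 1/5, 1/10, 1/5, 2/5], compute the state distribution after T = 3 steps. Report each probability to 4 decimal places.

π = [0.2621, 0.1758, 0.1636, 0.1946, 0.2039]

t=0: π = [0.1000, 0.2000, 0.1000, 0.2000, 0.4000]
t=1: π = [0.2500, 0.2000, 0.1600, 0.2200, 0.1700]
t=2: π = [0.2670, 0.1660, 0.1730, 0.1880, 0.2060]
t=3: π = [0.2621, 0.1758, 0.1636, 0.1946, 0.2039]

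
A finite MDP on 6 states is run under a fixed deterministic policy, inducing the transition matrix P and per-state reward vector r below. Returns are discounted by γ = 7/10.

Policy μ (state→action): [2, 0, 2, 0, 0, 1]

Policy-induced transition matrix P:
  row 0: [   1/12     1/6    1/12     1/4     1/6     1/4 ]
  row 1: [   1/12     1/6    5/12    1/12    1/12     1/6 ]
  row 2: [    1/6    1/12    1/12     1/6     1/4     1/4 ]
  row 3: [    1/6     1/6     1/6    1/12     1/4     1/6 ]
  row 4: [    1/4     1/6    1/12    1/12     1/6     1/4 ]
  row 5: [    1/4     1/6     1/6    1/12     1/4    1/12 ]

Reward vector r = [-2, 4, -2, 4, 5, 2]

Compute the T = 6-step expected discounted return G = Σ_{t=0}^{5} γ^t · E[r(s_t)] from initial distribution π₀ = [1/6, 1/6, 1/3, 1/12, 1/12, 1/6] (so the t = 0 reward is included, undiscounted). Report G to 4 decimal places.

G = 4.3122

t=0: π = [0.1667, 0.1667, 0.3333, 0.0833, 0.0833, 0.1667], E[r] = 0.7500, γ^t·E[r] = 0.750000, running G = 0.750000
t=1: π = [0.1597, 0.1389, 0.1597, 0.1389, 0.2014, 0.2014], E[r] = 1.8819, γ^t·E[r] = 1.317361, running G = 2.067361
t=2: π = [0.1753, 0.1534, 0.1580, 0.1233, 0.1968, 0.1933], E[r] = 1.8102, γ^t·E[r] = 0.886991, running G = 2.954352
t=3: π = [0.1718, 0.1535, 0.1608, 0.1257, 0.1934, 0.1947], E[r] = 1.8083, γ^t·E[r] = 0.620248, running G = 3.574600
t=4: π = [0.1719, 0.1533, 0.1612, 0.1254, 0.1940, 0.1943], E[r] = 1.8068, γ^t·E[r] = 0.433802, running G = 4.008403
t=5: π = [0.1719, 0.1532, 0.1611, 0.1254, 0.1940, 0.1944], E[r] = 1.8073, γ^t·E[r] = 0.303748, running G = 4.312151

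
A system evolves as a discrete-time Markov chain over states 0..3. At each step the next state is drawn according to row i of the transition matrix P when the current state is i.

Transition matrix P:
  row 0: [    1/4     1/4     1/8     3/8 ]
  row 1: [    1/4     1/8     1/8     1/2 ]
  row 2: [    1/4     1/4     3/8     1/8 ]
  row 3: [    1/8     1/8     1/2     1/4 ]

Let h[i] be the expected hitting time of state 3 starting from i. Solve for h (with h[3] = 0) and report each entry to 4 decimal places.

First-step conditioning: h[3] = 0; for i ≠ 3, h[i] = 1 + Σ_k P[i][k]·h[k].
  h[0] = 1 + 1/4·h[0] + 1/4·h[1] + 1/8·h[2]
  h[1] = 1 + 1/4·h[0] + 1/8·h[1] + 1/8·h[2]
  h[2] = 1 + 1/4·h[0] + 1/4·h[1] + 3/8·h[2]
Solving the 3×3 linear system over states ≠ 3 gives exactly h = [36/13, 32/13, 48/13, 0] (h[3] = 0 is the target).

h = [2.7692, 2.4615, 3.6923, 0.0000]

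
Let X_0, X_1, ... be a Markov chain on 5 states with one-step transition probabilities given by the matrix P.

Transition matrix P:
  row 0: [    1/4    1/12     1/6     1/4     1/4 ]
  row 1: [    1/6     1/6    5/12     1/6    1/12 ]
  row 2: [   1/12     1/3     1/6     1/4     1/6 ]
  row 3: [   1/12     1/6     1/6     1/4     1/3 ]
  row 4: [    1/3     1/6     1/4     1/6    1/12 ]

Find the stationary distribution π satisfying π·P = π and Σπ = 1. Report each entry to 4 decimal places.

Balance equations π_j = Σ_i π_i·P[i][j]:
  π_0 = 1/4·π_0 + 1/6·π_1 + 1/12·π_2 + 1/12·π_3 + 1/3·π_4
  π_1 = 1/12·π_0 + 1/6·π_1 + 1/3·π_2 + 1/6·π_3 + 1/6·π_4
  π_2 = 1/6·π_0 + 5/12·π_1 + 1/6·π_2 + 1/6·π_3 + 1/4·π_4
  π_3 = 1/4·π_0 + 1/6·π_1 + 1/4·π_2 + 1/4·π_3 + 1/6·π_4
  normalize: π_0 + π_1 + π_2 + π_3 + π_4 = 1
Solving the linear system gives exactly π = [939/5368, 511/2684, 2467/10736, 2347/10736, 125/671].

π = [0.1749, 0.1904, 0.2298, 0.2186, 0.1863]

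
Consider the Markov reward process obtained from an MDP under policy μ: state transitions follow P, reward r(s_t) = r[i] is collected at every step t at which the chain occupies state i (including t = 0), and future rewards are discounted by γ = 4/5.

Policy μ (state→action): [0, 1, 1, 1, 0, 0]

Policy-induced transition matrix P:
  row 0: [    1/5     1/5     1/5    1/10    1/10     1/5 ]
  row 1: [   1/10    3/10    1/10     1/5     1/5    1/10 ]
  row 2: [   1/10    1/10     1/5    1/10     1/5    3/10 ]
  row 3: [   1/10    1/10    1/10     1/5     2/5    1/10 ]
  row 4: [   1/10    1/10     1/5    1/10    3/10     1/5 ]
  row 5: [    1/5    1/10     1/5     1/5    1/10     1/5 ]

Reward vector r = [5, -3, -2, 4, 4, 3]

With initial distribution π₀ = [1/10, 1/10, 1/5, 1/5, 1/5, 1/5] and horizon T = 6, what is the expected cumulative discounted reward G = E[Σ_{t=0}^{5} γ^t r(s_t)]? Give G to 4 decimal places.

G = 7.2562

t=0: π = [0.1000, 0.1000, 0.2000, 0.2000, 0.2000, 0.2000], E[r] = 2.0000, γ^t·E[r] = 2.000000, running G = 2.000000
t=1: π = [0.1300, 0.1300, 0.1700, 0.1500, 0.2300, 0.1900], E[r] = 2.0100, γ^t·E[r] = 1.608000, running G = 3.608000
t=2: π = [0.1320, 0.1390, 0.1720, 0.1470, 0.2210, 0.1890], E[r] = 1.9380, γ^t·E[r] = 1.240320, running G = 4.848320
t=3: π = [0.1321, 0.1410, 0.1714, 0.1475, 0.2194, 0.1886], E[r] = 1.9281, γ^t·E[r] = 0.987187, running G = 5.835507
t=4: π = [0.1321, 0.1414, 0.1712, 0.1477, 0.2194, 0.1883], E[r] = 1.9270, γ^t·E[r] = 0.789303, running G = 6.624810
t=5: π = [0.1320, 0.1415, 0.1711, 0.1477, 0.2194, 0.1882], E[r] = 1.9269, γ^t·E[r] = 0.631401, running G = 7.256211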